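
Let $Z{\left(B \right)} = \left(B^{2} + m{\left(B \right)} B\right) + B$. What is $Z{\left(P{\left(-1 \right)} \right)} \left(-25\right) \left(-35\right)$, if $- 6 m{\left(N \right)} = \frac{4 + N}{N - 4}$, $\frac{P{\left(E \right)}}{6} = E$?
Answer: $26425$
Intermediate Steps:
$P{\left(E \right)} = 6 E$
$m{\left(N \right)} = - \frac{4 + N}{6 \left(-4 + N\right)}$ ($m{\left(N \right)} = - \frac{\left(4 + N\right) \frac{1}{N - 4}}{6} = - \frac{\left(4 + N\right) \frac{1}{-4 + N}}{6} = - \frac{\frac{1}{-4 + N} \left(4 + N\right)}{6} = - \frac{4 + N}{6 \left(-4 + N\right)}$)
$Z{\left(B \right)} = B + B^{2} + \frac{B \left(-4 - B\right)}{6 \left(-4 + B\right)}$ ($Z{\left(B \right)} = \left(B^{2} + \frac{-4 - B}{6 \left(-4 + B\right)} B\right) + B = \left(B^{2} + \frac{B \left(-4 - B\right)}{6 \left(-4 + B\right)}\right) + B = B + B^{2} + \frac{B \left(-4 - B\right)}{6 \left(-4 + B\right)}$)
$Z{\left(P{\left(-1 \right)} \right)} \left(-25\right) \left(-35\right) = \frac{6 \left(-1\right) \left(-28 - 19 \cdot 6 \left(-1\right) + 6 \left(6 \left(-1\right)\right)^{2}\right)}{6 \left(-4 + 6 \left(-1\right)\right)} \left(-25\right) \left(-35\right) = \frac{1}{6} \left(-6\right) \frac{1}{-4 - 6} \left(-28 - -114 + 6 \left(-6\right)^{2}\right) \left(-25\right) \left(-35\right) = \frac{1}{6} \left(-6\right) \frac{1}{-10} \left(-28 + 114 + 6 \cdot 36\right) \left(-25\right) \left(-35\right) = \frac{1}{6} \left(-6\right) \left(- \frac{1}{10}\right) \left(-28 + 114 + 216\right) \left(-25\right) \left(-35\right) = \frac{1}{6} \left(-6\right) \left(- \frac{1}{10}\right) 302 \left(-25\right) \left(-35\right) = \frac{151}{5} \left(-25\right) \left(-35\right) = \left(-755\right) \left(-35\right) = 26425$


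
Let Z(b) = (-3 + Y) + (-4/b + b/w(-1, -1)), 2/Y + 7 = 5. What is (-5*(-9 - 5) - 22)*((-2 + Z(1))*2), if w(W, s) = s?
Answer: -1056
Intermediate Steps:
Y = -1 (Y = 2/(-7 + 5) = 2/(-2) = 2*(-1/2) = -1)
Z(b) = -4 - b - 4/b (Z(b) = (-3 - 1) + (-4/b + b/(-1)) = -4 + (-4/b + b*(-1)) = -4 + (-4/b - b) = -4 + (-b - 4/b) = -4 - b - 4/b)
(-5*(-9 - 5) - 22)*((-2 + Z(1))*2) = (-5*(-9 - 5) - 22)*((-2 + (-4 - 1*1 - 4/1))*2) = (-5*(-14) - 22)*((-2 + (-4 - 1 - 4*1))*2) = (70 - 22)*((-2 + (-4 - 1 - 4))*2) = 48*((-2 - 9)*2) = 48*(-11*2) = 48*(-22) = -1056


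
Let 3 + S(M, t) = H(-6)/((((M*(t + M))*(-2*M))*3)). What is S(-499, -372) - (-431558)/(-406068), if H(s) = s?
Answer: -13761545005645/3387229825278 ≈ -4.0628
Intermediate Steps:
S(M, t) = -3 + 1/(M²*(M + t)) (S(M, t) = -3 - 6*(-1/(6*M²*(t + M))) = -3 - 6*(-1/(6*M²*(M + t))) = -3 - (-1)/(M²*(M + t)) = -3 + 1/(M²*(M + t)))
S(-499, -372) - (-431558)/(-406068) = (1 - 3*(-499)³ - 3*(-372)*(-499)²)/((-499)²*(-499 - 372)) - (-431558)/(-406068) = (1/249001)*(1 - 3*(-124251499) - 3*(-372)*249001)/(-871) - (-431558)*(-1)/406068 = (1/249001)*(-1/871)*(1 + 372754497 + 277885116) - 1*215779/203034 = (1/249001)*(-1/871)*650639614 - 215779/203034 = -650639614/216879871 - 215779/203034 = -13761545005645/3387229825278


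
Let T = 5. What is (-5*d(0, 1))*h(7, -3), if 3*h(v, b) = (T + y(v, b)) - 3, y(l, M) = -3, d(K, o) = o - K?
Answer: 5/3 ≈ 1.6667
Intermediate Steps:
h(v, b) = -1/3 (h(v, b) = ((5 - 3) - 3)/3 = (2 - 3)/3 = (1/3)*(-1) = -1/3)
(-5*d(0, 1))*h(7, -3) = -5*(1 - 1*0)*(-1/3) = -5*(1 + 0)*(-1/3) = -5*1*(-1/3) = -5*(-1/3) = 5/3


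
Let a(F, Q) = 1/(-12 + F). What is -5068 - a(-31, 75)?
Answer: -217923/43 ≈ -5068.0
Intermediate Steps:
-5068 - a(-31, 75) = -5068 - 1/(-12 - 31) = -5068 - 1/(-43) = -5068 - 1*(-1/43) = -5068 + 1/43 = -217923/43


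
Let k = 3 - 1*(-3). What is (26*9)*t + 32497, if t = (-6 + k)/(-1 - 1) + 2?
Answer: 32965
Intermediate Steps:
k = 6 (k = 3 + 3 = 6)
t = 2 (t = (-6 + 6)/(-1 - 1) + 2 = 0/(-2) + 2 = 0*(-1/2) + 2 = 0 + 2 = 2)
(26*9)*t + 32497 = (26*9)*2 + 32497 = 234*2 + 32497 = 468 + 32497 = 32965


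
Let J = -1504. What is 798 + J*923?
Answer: -1387394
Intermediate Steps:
798 + J*923 = 798 - 1504*923 = 798 - 1388192 = -1387394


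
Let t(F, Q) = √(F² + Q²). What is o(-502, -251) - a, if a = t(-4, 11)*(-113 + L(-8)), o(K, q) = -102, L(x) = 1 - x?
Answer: -102 + 104*√137 ≈ 1115.3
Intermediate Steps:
a = -104*√137 (a = √((-4)² + 11²)*(-113 + (1 - 1*(-8))) = √(16 + 121)*(-113 + (1 + 8)) = √137*(-113 + 9) = √137*(-104) = -104*√137 ≈ -1217.3)
o(-502, -251) - a = -102 - (-104)*√137 = -102 + 104*√137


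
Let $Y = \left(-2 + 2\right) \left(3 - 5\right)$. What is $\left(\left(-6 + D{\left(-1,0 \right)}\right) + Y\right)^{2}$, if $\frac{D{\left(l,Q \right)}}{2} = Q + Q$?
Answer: $36$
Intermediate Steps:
$D{\left(l,Q \right)} = 4 Q$ ($D{\left(l,Q \right)} = 2 \left(Q + Q\right) = 2 \cdot 2 Q = 4 Q$)
$Y = 0$ ($Y = 0 \left(-2\right) = 0$)
$\left(\left(-6 + D{\left(-1,0 \right)}\right) + Y\right)^{2} = \left(\left(-6 + 4 \cdot 0\right) + 0\right)^{2} = \left(\left(-6 + 0\right) + 0\right)^{2} = \left(-6 + 0\right)^{2} = \left(-6\right)^{2} = 36$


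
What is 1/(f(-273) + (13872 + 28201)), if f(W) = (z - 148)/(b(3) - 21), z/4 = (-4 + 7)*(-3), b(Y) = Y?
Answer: 9/378749 ≈ 2.3762e-5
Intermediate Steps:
z = -36 (z = 4*((-4 + 7)*(-3)) = 4*(3*(-3)) = 4*(-9) = -36)
f(W) = 92/9 (f(W) = (-36 - 148)/(3 - 21) = -184/(-18) = -184*(-1/18) = 92/9)
1/(f(-273) + (13872 + 28201)) = 1/(92/9 + (13872 + 28201)) = 1/(92/9 + 42073) = 1/(378749/9) = 9/378749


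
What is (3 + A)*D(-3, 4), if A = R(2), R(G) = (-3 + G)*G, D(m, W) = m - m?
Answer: 0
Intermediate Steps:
D(m, W) = 0
R(G) = G*(-3 + G)
A = -2 (A = 2*(-3 + 2) = 2*(-1) = -2)
(3 + A)*D(-3, 4) = (3 - 2)*0 = 1*0 = 0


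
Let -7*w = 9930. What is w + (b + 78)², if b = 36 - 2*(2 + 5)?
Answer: 60070/7 ≈ 8581.4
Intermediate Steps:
w = -9930/7 (w = -⅐*9930 = -9930/7 ≈ -1418.6)
b = 22 (b = 36 - 2*7 = 36 - 14 = 22)
w + (b + 78)² = -9930/7 + (22 + 78)² = -9930/7 + 100² = -9930/7 + 10000 = 60070/7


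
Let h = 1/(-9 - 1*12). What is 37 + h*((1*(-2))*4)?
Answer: 785/21 ≈ 37.381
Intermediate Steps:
h = -1/21 (h = 1/(-9 - 12) = 1/(-21) = -1/21 ≈ -0.047619)
37 + h*((1*(-2))*4) = 37 - 1*(-2)*4/21 = 37 - (-2)*4/21 = 37 - 1/21*(-8) = 37 + 8/21 = 785/21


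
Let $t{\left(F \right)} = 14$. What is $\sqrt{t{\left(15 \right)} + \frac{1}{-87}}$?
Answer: $\frac{\sqrt{105879}}{87} \approx 3.7401$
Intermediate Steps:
$\sqrt{t{\left(15 \right)} + \frac{1}{-87}} = \sqrt{14 + \frac{1}{-87}} = \sqrt{14 - \frac{1}{87}} = \sqrt{\frac{1217}{87}} = \frac{\sqrt{105879}}{87}$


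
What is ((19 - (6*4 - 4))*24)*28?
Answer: -672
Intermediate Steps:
((19 - (6*4 - 4))*24)*28 = ((19 - (24 - 4))*24)*28 = ((19 - 1*20)*24)*28 = ((19 - 20)*24)*28 = -1*24*28 = -24*28 = -672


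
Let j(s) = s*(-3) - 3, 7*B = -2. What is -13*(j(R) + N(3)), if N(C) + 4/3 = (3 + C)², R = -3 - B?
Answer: -10868/21 ≈ -517.52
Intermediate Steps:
B = -2/7 (B = (⅐)*(-2) = -2/7 ≈ -0.28571)
R = -19/7 (R = -3 - 1*(-2/7) = -3 + 2/7 = -19/7 ≈ -2.7143)
j(s) = -3 - 3*s (j(s) = -3*s - 3 = -3 - 3*s)
N(C) = -4/3 + (3 + C)²
-13*(j(R) + N(3)) = -13*((-3 - 3*(-19/7)) + (-4/3 + (3 + 3)²)) = -13*((-3 + 57/7) + (-4/3 + 6²)) = -13*(36/7 + (-4/3 + 36)) = -13*(36/7 + 104/3) = -13*836/21 = -10868/21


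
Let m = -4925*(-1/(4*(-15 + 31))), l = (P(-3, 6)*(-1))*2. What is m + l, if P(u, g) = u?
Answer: 5309/64 ≈ 82.953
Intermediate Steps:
l = 6 (l = -3*(-1)*2 = 3*2 = 6)
m = 4925/64 (m = -4925/(16*(-4)) = -4925/(-64) = -4925*(-1/64) = 4925/64 ≈ 76.953)
m + l = 4925/64 + 6 = 5309/64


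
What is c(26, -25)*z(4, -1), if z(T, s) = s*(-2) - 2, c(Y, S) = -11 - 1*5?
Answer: 0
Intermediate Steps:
c(Y, S) = -16 (c(Y, S) = -11 - 5 = -16)
z(T, s) = -2 - 2*s (z(T, s) = -2*s - 2 = -2 - 2*s)
c(26, -25)*z(4, -1) = -16*(-2 - 2*(-1)) = -16*(-2 + 2) = -16*0 = 0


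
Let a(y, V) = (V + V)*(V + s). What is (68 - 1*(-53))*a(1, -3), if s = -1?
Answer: 2904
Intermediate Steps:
a(y, V) = 2*V*(-1 + V) (a(y, V) = (V + V)*(V - 1) = (2*V)*(-1 + V) = 2*V*(-1 + V))
(68 - 1*(-53))*a(1, -3) = (68 - 1*(-53))*(2*(-3)*(-1 - 3)) = (68 + 53)*(2*(-3)*(-4)) = 121*24 = 2904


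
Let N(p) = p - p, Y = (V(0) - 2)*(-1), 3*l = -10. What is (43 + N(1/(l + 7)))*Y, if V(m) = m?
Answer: 86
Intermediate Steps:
l = -10/3 (l = (⅓)*(-10) = -10/3 ≈ -3.3333)
Y = 2 (Y = (0 - 2)*(-1) = -2*(-1) = 2)
N(p) = 0
(43 + N(1/(l + 7)))*Y = (43 + 0)*2 = 43*2 = 86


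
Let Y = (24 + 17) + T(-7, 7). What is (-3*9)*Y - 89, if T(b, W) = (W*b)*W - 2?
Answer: 8119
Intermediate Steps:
T(b, W) = -2 + b*W² (T(b, W) = b*W² - 2 = -2 + b*W²)
Y = -304 (Y = (24 + 17) + (-2 - 7*7²) = 41 + (-2 - 7*49) = 41 + (-2 - 343) = 41 - 345 = -304)
(-3*9)*Y - 89 = -3*9*(-304) - 89 = -27*(-304) - 89 = 8208 - 89 = 8119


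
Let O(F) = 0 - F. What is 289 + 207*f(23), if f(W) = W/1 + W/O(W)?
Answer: 4843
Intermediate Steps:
O(F) = -F
f(W) = -1 + W (f(W) = W/1 + W/((-W)) = W*1 + W*(-1/W) = W - 1 = -1 + W)
289 + 207*f(23) = 289 + 207*(-1 + 23) = 289 + 207*22 = 289 + 4554 = 4843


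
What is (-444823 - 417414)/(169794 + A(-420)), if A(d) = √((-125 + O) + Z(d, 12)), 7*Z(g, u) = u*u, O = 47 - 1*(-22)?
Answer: -512409342123/100905008650 + 862237*I*√434/100905008650 ≈ -5.0781 + 0.00017802*I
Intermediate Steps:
O = 69 (O = 47 + 22 = 69)
Z(g, u) = u²/7 (Z(g, u) = (u*u)/7 = u²/7)
A(d) = 2*I*√434/7 (A(d) = √((-125 + 69) + (⅐)*12²) = √(-56 + (⅐)*144) = √(-56 + 144/7) = √(-248/7) = 2*I*√434/7)
(-444823 - 417414)/(169794 + A(-420)) = (-444823 - 417414)/(169794 + 2*I*√434/7) = -862237/(169794 + 2*I*√434/7)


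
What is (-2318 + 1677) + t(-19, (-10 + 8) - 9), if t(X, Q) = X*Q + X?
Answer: -451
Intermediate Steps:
t(X, Q) = X + Q*X (t(X, Q) = Q*X + X = X + Q*X)
(-2318 + 1677) + t(-19, (-10 + 8) - 9) = (-2318 + 1677) - 19*(1 + ((-10 + 8) - 9)) = -641 - 19*(1 + (-2 - 9)) = -641 - 19*(1 - 11) = -641 - 19*(-10) = -641 + 190 = -451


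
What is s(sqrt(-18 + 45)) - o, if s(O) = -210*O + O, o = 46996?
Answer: -46996 - 627*sqrt(3) ≈ -48082.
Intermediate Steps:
s(O) = -209*O
s(sqrt(-18 + 45)) - o = -209*sqrt(-18 + 45) - 1*46996 = -627*sqrt(3) - 46996 = -46996 - 627*sqrt(3)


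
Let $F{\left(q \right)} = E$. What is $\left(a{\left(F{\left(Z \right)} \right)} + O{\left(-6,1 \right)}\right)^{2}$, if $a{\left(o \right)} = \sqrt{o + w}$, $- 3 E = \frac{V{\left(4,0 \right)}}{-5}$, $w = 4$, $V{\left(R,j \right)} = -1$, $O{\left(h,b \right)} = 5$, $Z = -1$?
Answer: $\frac{\left(75 + \sqrt{885}\right)^{2}}{225} \approx 48.766$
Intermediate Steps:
$E = - \frac{1}{15}$ ($E = - \frac{\left(-1\right) \frac{1}{-5}}{3} = - \frac{\left(-1\right) \left(- \frac{1}{5}\right)}{3} = \left(- \frac{1}{3}\right) \frac{1}{5} = - \frac{1}{15} \approx -0.066667$)
$F{\left(q \right)} = - \frac{1}{15}$
$a{\left(o \right)} = \sqrt{4 + o}$ ($a{\left(o \right)} = \sqrt{o + 4} = \sqrt{4 + o}$)
$\left(a{\left(F{\left(Z \right)} \right)} + O{\left(-6,1 \right)}\right)^{2} = \left(\sqrt{4 - \frac{1}{15}} + 5\right)^{2} = \left(\sqrt{\frac{59}{15}} + 5\right)^{2} = \left(\frac{\sqrt{885}}{15} + 5\right)^{2} = \left(5 + \frac{\sqrt{885}}{15}\right)^{2}$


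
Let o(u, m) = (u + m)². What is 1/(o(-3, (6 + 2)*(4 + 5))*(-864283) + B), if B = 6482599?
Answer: -1/4108368764 ≈ -2.4341e-10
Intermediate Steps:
o(u, m) = (m + u)²
1/(o(-3, (6 + 2)*(4 + 5))*(-864283) + B) = 1/(((6 + 2)*(4 + 5) - 3)²*(-864283) + 6482599) = 1/((8*9 - 3)²*(-864283) + 6482599) = 1/((72 - 3)²*(-864283) + 6482599) = 1/(69²*(-864283) + 6482599) = 1/(4761*(-864283) + 6482599) = 1/(-4114851363 + 6482599) = 1/(-4108368764) = -1/4108368764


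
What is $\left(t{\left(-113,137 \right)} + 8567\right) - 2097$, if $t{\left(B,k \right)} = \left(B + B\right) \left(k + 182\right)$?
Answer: $-65624$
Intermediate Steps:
$t{\left(B,k \right)} = 2 B \left(182 + k\right)$
$\left(t{\left(-113,137 \right)} + 8567\right) - 2097 = \left(2 \left(-113\right) \left(182 + 137\right) + 8567\right) - 2097 = \left(2 \left(-113\right) 319 + 8567\right) - 2097 = \left(-72094 + 8567\right) - 2097 = -63527 - 2097 = -65624$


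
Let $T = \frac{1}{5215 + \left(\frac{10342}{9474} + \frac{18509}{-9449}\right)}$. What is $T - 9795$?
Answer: $- \frac{2285997508012182}{233384129941} \approx -9795.0$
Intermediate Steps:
$T = \frac{44759913}{233384129941}$ ($T = \frac{1}{5215 + \left(10342 \cdot \frac{1}{9474} + 18509 \left(- \frac{1}{9449}\right)\right)} = \frac{1}{5215 + \left(\frac{5171}{4737} - \frac{18509}{9449}\right)} = \frac{1}{5215 - \frac{38816354}{44759913}} = \frac{1}{\frac{233384129941}{44759913}} = \frac{44759913}{233384129941} \approx 0.00019179$)
$T - 9795 = \frac{44759913}{233384129941} - 9795 = - \frac{2285997508012182}{233384129941}$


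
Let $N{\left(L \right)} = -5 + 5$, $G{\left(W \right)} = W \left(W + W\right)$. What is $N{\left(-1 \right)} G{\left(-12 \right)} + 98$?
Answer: $98$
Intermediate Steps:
$G{\left(W \right)} = 2 W^{2}$ ($G{\left(W \right)} = W 2 W = 2 W^{2}$)
$N{\left(L \right)} = 0$
$N{\left(-1 \right)} G{\left(-12 \right)} + 98 = 0 \cdot 2 \left(-12\right)^{2} + 98 = 0 \cdot 2 \cdot 144 + 98 = 0 \cdot 288 + 98 = 0 + 98 = 98$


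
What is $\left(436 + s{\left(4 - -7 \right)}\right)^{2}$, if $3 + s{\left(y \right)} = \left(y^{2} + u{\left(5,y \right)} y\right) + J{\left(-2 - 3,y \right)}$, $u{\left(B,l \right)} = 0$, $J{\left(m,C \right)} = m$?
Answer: $301401$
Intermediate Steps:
$s{\left(y \right)} = -8 + y^{2}$ ($s{\left(y \right)} = -3 + \left(\left(y^{2} + 0 y\right) - 5\right) = -3 + \left(\left(y^{2} + 0\right) - 5\right) = -3 + \left(y^{2} - 5\right) = -3 + \left(-5 + y^{2}\right) = -8 + y^{2}$)
$\left(436 + s{\left(4 - -7 \right)}\right)^{2} = \left(436 - \left(8 - \left(4 - -7\right)^{2}\right)\right)^{2} = \left(436 - \left(8 - \left(4 + 7\right)^{2}\right)\right)^{2} = \left(436 - \left(8 - 11^{2}\right)\right)^{2} = \left(436 + \left(-8 + 121\right)\right)^{2} = \left(436 + 113\right)^{2} = 549^{2} = 301401$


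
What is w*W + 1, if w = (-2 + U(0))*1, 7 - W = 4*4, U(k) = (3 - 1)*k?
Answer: 19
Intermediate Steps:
U(k) = 2*k
W = -9 (W = 7 - 4*4 = 7 - 1*16 = 7 - 16 = -9)
w = -2 (w = (-2 + 2*0)*1 = (-2 + 0)*1 = -2*1 = -2)
w*W + 1 = -2*(-9) + 1 = 18 + 1 = 19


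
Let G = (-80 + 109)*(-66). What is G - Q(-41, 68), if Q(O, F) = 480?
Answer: -2394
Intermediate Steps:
G = -1914 (G = 29*(-66) = -1914)
G - Q(-41, 68) = -1914 - 1*480 = -1914 - 480 = -2394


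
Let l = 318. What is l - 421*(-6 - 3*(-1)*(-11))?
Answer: 16737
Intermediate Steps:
l - 421*(-6 - 3*(-1)*(-11)) = 318 - 421*(-6 - 3*(-1)*(-11)) = 318 - 421*(-6 + 3*(-11)) = 318 - 421*(-6 - 33) = 318 - 421*(-39) = 318 + 16419 = 16737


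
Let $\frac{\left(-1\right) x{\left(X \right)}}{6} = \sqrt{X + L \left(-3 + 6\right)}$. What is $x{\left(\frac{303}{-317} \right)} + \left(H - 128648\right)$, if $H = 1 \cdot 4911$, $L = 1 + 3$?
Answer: $-123737 - \frac{18 \sqrt{123313}}{317} \approx -1.2376 \cdot 10^{5}$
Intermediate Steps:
$L = 4$
$x{\left(X \right)} = - 6 \sqrt{12 + X}$ ($x{\left(X \right)} = - 6 \sqrt{X + 4 \left(-3 + 6\right)} = - 6 \sqrt{X + 4 \cdot 3} = - 6 \sqrt{X + 12} = - 6 \sqrt{12 + X}$)
$H = 4911$
$x{\left(\frac{303}{-317} \right)} + \left(H - 128648\right) = - 6 \sqrt{12 + \frac{303}{-317}} + \left(4911 - 128648\right) = - 6 \sqrt{12 + 303 \left(- \frac{1}{317}\right)} + \left(4911 - 128648\right) = - 6 \sqrt{12 - \frac{303}{317}} - 123737 = - 6 \sqrt{\frac{3501}{317}} - 123737 = - 6 \frac{3 \sqrt{123313}}{317} - 123737 = - \frac{18 \sqrt{123313}}{317} - 123737 = -123737 - \frac{18 \sqrt{123313}}{317}$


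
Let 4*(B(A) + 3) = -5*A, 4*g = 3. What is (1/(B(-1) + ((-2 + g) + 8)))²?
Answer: 1/25 ≈ 0.040000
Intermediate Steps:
g = ¾ (g = (¼)*3 = ¾ ≈ 0.75000)
B(A) = -3 - 5*A/4 (B(A) = -3 + (-5*A)/4 = -3 - 5*A/4)
(1/(B(-1) + ((-2 + g) + 8)))² = (1/((-3 - 5/4*(-1)) + ((-2 + ¾) + 8)))² = (1/((-3 + 5/4) + (-5/4 + 8)))² = (1/(-7/4 + 27/4))² = (1/5)² = (⅕)² = 1/25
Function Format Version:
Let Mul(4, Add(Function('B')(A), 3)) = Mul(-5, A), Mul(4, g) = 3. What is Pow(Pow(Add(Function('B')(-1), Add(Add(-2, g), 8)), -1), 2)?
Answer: Rational(1, 25) ≈ 0.040000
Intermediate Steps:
g = Rational(3, 4) (g = Mul(Rational(1, 4), 3) = Rational(3, 4) ≈ 0.75000)
Function('B')(A) = Add(-3, Mul(Rational(-5, 4), A)) (Function('B')(A) = Add(-3, Mul(Rational(1, 4), Mul(-5, A))) = Add(-3, Mul(Rational(-5, 4), A)))
Pow(Pow(Add(Function('B')(-1), Add(Add(-2, g), 8)), -1), 2) = Pow(Pow(Add(Add(-3, Mul(Rational(-5, 4), -1)), Add(Add(-2, Rational(3, 4)), 8)), -1), 2) = Pow(Pow(Add(Add(-3, Rational(5, 4)), Add(Rational(-5, 4), 8)), -1), 2) = Pow(Pow(Add(Rational(-7, 4), Rational(27, 4)), -1), 2) = Pow(Pow(5, -1), 2) = Pow(Rational(1, 5), 2) = Rational(1, 25)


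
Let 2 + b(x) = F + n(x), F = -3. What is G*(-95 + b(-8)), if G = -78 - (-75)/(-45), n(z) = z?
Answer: 8604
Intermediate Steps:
b(x) = -5 + x (b(x) = -2 + (-3 + x) = -5 + x)
G = -239/3 (G = -78 - (-75)*(-1)/45 = -78 - 1*5/3 = -78 - 5/3 = -239/3 ≈ -79.667)
G*(-95 + b(-8)) = -239*(-95 + (-5 - 8))/3 = -239*(-95 - 13)/3 = -239/3*(-108) = 8604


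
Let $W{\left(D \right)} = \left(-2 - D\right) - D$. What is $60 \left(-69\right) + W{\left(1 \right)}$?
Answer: $-4144$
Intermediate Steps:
$W{\left(D \right)} = -2 - 2 D$
$60 \left(-69\right) + W{\left(1 \right)} = 60 \left(-69\right) - 4 = -4140 - 4 = -4144$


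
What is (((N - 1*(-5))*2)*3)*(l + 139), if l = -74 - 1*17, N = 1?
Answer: 1728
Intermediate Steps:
l = -91 (l = -74 - 17 = -91)
(((N - 1*(-5))*2)*3)*(l + 139) = (((1 - 1*(-5))*2)*3)*(-91 + 139) = (((1 + 5)*2)*3)*48 = ((6*2)*3)*48 = (12*3)*48 = 36*48 = 1728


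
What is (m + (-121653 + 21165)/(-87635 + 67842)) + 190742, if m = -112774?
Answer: 1543321112/19793 ≈ 77973.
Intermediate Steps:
(m + (-121653 + 21165)/(-87635 + 67842)) + 190742 = (-112774 + (-121653 + 21165)/(-87635 + 67842)) + 190742 = (-112774 - 100488/(-19793)) + 190742 = (-112774 - 100488*(-1/19793)) + 190742 = (-112774 + 100488/19793) + 190742 = -2232035294/19793 + 190742 = 1543321112/19793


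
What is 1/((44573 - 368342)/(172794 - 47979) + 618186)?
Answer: 41605/25719520607 ≈ 1.6176e-6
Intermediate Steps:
1/((44573 - 368342)/(172794 - 47979) + 618186) = 1/(-323769/124815 + 618186) = 1/(-323769*1/124815 + 618186) = 1/(-107923/41605 + 618186) = 1/(25719520607/41605) = 41605/25719520607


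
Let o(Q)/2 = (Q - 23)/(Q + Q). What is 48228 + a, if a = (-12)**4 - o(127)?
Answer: 8758324/127 ≈ 68963.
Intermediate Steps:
o(Q) = (-23 + Q)/Q (o(Q) = 2*((Q - 23)/(Q + Q)) = 2*((-23 + Q)/((2*Q))) = 2*((-23 + Q)*(1/(2*Q))) = 2*((-23 + Q)/(2*Q)) = (-23 + Q)/Q)
a = 2633368/127 (a = (-12)**4 - (-23 + 127)/127 = 20736 - 104/127 = 2633368/127 ≈ 20735.)
48228 + a = 48228 + 2633368/127 = 8758324/127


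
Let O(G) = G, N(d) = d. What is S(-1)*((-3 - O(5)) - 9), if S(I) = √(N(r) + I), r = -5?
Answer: -17*I*√6 ≈ -41.641*I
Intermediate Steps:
S(I) = √(-5 + I)
S(-1)*((-3 - O(5)) - 9) = √(-5 - 1)*((-3 - 1*5) - 9) = √(-6)*((-3 - 5) - 9) = (I*√6)*(-8 - 9) = (I*√6)*(-17) = -17*I*√6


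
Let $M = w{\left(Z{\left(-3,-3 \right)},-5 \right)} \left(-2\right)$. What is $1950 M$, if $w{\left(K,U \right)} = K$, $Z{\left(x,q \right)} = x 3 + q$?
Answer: $46800$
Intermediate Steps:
$Z{\left(x,q \right)} = q + 3 x$ ($Z{\left(x,q \right)} = 3 x + q = q + 3 x$)
$M = 24$ ($M = \left(-3 + 3 \left(-3\right)\right) \left(-2\right) = \left(-3 - 9\right) \left(-2\right) = \left(-12\right) \left(-2\right) = 24$)
$1950 M = 1950 \cdot 24 = 46800$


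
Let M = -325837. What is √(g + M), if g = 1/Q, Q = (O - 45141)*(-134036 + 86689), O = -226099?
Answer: 13*I*√79496151942812755075770/6421200140 ≈ 570.82*I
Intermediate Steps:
Q = 12842400280 (Q = (-226099 - 45141)*(-134036 + 86689) = -271240*(-47347) = 12842400280)
g = 1/12842400280 ≈ 7.7867e-11
√(g + M) = √(1/12842400280 - 325837) = √(-4184529180034359/12842400280) = 13*I*√79496151942812755075770/6421200140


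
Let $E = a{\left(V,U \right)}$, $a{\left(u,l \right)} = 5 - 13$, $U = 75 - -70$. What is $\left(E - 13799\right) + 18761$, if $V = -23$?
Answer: $4954$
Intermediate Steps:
$U = 145$ ($U = 75 + 70 = 145$)
$a{\left(u,l \right)} = -8$
$E = -8$
$\left(E - 13799\right) + 18761 = \left(-8 - 13799\right) + 18761 = -13807 + 18761 = 4954$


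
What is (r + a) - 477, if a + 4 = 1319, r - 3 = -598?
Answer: 243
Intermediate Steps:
r = -595 (r = 3 - 598 = -595)
a = 1315 (a = -4 + 1319 = 1315)
(r + a) - 477 = (-595 + 1315) - 477 = 720 - 477 = 243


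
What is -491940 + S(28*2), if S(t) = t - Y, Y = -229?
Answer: -491655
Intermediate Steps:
S(t) = 229 + t (S(t) = t - 1*(-229) = t + 229 = 229 + t)
-491940 + S(28*2) = -491940 + (229 + 28*2) = -491940 + (229 + 56) = -491940 + 285 = -491655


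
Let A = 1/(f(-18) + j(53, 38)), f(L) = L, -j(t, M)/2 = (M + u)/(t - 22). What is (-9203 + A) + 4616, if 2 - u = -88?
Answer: -3733849/814 ≈ -4587.0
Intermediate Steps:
u = 90 (u = 2 - 1*(-88) = 2 + 88 = 90)
j(t, M) = -2*(90 + M)/(-22 + t) (j(t, M) = -2*(M + 90)/(t - 22) = -2*(90 + M)/(-22 + t))
A = -31/814 (A = 1/(-18 + 2*(-90 - 1*38)/(-22 + 53)) = 1/(-18 + 2*(-90 - 38)/31) = 1/(-18 + 2*(1/31)*(-128)) = 1/(-18 - 256/31) = 1/(-814/31) = -31/814 ≈ -0.038084)
(-9203 + A) + 4616 = (-9203 - 31/814) + 4616 = -7491273/814 + 4616 = -3733849/814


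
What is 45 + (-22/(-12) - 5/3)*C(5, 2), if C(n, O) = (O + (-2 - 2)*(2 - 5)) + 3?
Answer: 287/6 ≈ 47.833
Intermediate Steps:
C(n, O) = 15 + O (C(n, O) = (O - 4*(-3)) + 3 = (O + 12) + 3 = (12 + O) + 3 = 15 + O)
45 + (-22/(-12) - 5/3)*C(5, 2) = 45 + (-22/(-12) - 5/3)*(15 + 2) = 45 + (-22*(-1/12) - 5*⅓)*17 = 45 + (11/6 - 5/3)*17 = 45 + (⅙)*17 = 45 + 17/6 = 287/6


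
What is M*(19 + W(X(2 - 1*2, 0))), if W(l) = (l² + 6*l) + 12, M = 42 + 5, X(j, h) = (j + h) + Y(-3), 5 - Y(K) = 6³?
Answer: 2034442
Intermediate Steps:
Y(K) = -211 (Y(K) = 5 - 1*6³ = 5 - 1*216 = 5 - 216 = -211)
X(j, h) = -211 + h + j (X(j, h) = (j + h) - 211 = (h + j) - 211 = -211 + h + j)
M = 47
W(l) = 12 + l² + 6*l
M*(19 + W(X(2 - 1*2, 0))) = 47*(19 + (12 + (-211 + 0 + (2 - 1*2))² + 6*(-211 + 0 + (2 - 1*2)))) = 47*(19 + (12 + (-211 + 0 + (2 - 2))² + 6*(-211 + 0 + (2 - 2)))) = 47*(19 + (12 + (-211 + 0 + 0)² + 6*(-211 + 0 + 0))) = 47*(19 + (12 + (-211)² + 6*(-211))) = 47*(19 + (12 + 44521 - 1266)) = 47*(19 + 43267) = 47*43286 = 2034442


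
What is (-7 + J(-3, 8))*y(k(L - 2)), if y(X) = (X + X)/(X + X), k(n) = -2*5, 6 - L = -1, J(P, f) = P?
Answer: -10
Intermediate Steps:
L = 7 (L = 6 - 1*(-1) = 6 + 1 = 7)
k(n) = -10
y(X) = 1 (y(X) = (2*X)/((2*X)) = (2*X)*(1/(2*X)) = 1)
(-7 + J(-3, 8))*y(k(L - 2)) = (-7 - 3)*1 = -10*1 = -10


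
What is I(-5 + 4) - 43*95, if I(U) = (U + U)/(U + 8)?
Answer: -28597/7 ≈ -4085.3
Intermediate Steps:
I(U) = 2*U/(8 + U) (I(U) = (2*U)/(8 + U) = 2*U/(8 + U))
I(-5 + 4) - 43*95 = 2*(-5 + 4)/(8 + (-5 + 4)) - 43*95 = 2*(-1)/(8 - 1) - 4085 = 2*(-1)/7 - 4085 = 2*(-1)*(⅐) - 4085 = -2/7 - 4085 = -28597/7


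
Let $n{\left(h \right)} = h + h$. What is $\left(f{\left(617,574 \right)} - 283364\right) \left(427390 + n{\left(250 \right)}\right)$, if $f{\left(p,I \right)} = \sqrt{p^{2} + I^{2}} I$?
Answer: $-121248621960 + 245608860 \sqrt{710165} \approx 8.5729 \cdot 10^{10}$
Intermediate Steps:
$n{\left(h \right)} = 2 h$
$f{\left(p,I \right)} = I \sqrt{I^{2} + p^{2}}$ ($f{\left(p,I \right)} = \sqrt{I^{2} + p^{2}} I = I \sqrt{I^{2} + p^{2}}$)
$\left(f{\left(617,574 \right)} - 283364\right) \left(427390 + n{\left(250 \right)}\right) = \left(574 \sqrt{574^{2} + 617^{2}} - 283364\right) \left(427390 + 2 \cdot 250\right) = \left(574 \sqrt{329476 + 380689} - 283364\right) \left(427390 + 500\right) = \left(574 \sqrt{710165} - 283364\right) 427890 = \left(-283364 + 574 \sqrt{710165}\right) 427890 = -121248621960 + 245608860 \sqrt{710165}$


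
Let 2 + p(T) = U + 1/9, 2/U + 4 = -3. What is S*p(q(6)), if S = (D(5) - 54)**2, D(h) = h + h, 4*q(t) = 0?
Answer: -265232/63 ≈ -4210.0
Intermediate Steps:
U = -2/7 (U = 2/(-4 - 3) = 2/(-7) = 2*(-1/7) = -2/7 ≈ -0.28571)
q(t) = 0 (q(t) = (1/4)*0 = 0)
D(h) = 2*h
p(T) = -137/63 (p(T) = -2 + (-2/7 + 1/9) = -2 - 11/63 = -137/63)
S = 1936 (S = (2*5 - 54)**2 = (10 - 54)**2 = (-44)**2 = 1936)
S*p(q(6)) = 1936*(-137/63) = -265232/63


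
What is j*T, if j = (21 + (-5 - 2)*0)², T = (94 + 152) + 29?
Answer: 121275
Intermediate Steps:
T = 275 (T = 246 + 29 = 275)
j = 441 (j = (21 - 7*0)² = (21 + 0)² = 21² = 441)
j*T = 441*275 = 121275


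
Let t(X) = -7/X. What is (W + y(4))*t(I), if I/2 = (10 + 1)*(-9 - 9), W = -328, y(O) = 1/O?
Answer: -3059/528 ≈ -5.7936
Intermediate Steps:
I = -396 (I = 2*((10 + 1)*(-9 - 9)) = 2*(11*(-18)) = 2*(-198) = -396)
(W + y(4))*t(I) = (-328 + 1/4)*(-7/(-396)) = (-328 + ¼)*(-7*(-1/396)) = -1311/4*7/396 = -3059/528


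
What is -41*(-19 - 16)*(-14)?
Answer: -20090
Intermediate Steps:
-41*(-19 - 16)*(-14) = -41*(-35)*(-14) = 1435*(-14) = -20090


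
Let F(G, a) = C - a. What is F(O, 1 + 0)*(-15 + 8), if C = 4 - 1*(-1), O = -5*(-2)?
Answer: -28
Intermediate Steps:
O = 10
C = 5 (C = 4 + 1 = 5)
F(G, a) = 5 - a
F(O, 1 + 0)*(-15 + 8) = (5 - (1 + 0))*(-15 + 8) = (5 - 1*1)*(-7) = (5 - 1)*(-7) = 4*(-7) = -28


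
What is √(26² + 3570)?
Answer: √4246 ≈ 65.161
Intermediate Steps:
√(26² + 3570) = √(676 + 3570) = √4246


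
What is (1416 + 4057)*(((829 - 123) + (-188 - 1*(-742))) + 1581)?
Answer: 15548793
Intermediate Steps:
(1416 + 4057)*(((829 - 123) + (-188 - 1*(-742))) + 1581) = 5473*((706 + (-188 + 742)) + 1581) = 5473*((706 + 554) + 1581) = 5473*(1260 + 1581) = 5473*2841 = 15548793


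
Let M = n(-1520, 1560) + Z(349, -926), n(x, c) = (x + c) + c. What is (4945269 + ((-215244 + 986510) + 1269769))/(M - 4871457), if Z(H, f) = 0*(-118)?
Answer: -6986304/4869857 ≈ -1.4346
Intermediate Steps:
Z(H, f) = 0
n(x, c) = x + 2*c (n(x, c) = (c + x) + c = x + 2*c)
M = 1600 (M = (-1520 + 2*1560) + 0 = (-1520 + 3120) + 0 = 1600 + 0 = 1600)
(4945269 + ((-215244 + 986510) + 1269769))/(M - 4871457) = (4945269 + ((-215244 + 986510) + 1269769))/(1600 - 4871457) = (4945269 + (771266 + 1269769))/(-4869857) = (4945269 + 2041035)*(-1/4869857) = 6986304*(-1/4869857) = -6986304/4869857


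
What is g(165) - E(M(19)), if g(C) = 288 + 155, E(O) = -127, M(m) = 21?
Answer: 570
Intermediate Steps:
g(C) = 443
g(165) - E(M(19)) = 443 - 1*(-127) = 443 + 127 = 570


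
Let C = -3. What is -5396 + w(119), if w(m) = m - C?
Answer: -5274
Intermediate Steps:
w(m) = 3 + m (w(m) = m - 1*(-3) = m + 3 = 3 + m)
-5396 + w(119) = -5396 + (3 + 119) = -5396 + 122 = -5274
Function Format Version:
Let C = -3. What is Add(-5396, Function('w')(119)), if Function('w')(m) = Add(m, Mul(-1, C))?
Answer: -5274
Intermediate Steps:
Function('w')(m) = Add(3, m) (Function('w')(m) = Add(m, Mul(-1, -3)) = Add(m, 3) = Add(3, m))
Add(-5396, Function('w')(119)) = Add(-5396, Add(3, 119)) = Add(-5396, 122) = -5274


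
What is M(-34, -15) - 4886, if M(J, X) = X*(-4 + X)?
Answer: -4601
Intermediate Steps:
M(-34, -15) - 4886 = -15*(-4 - 15) - 4886 = -15*(-19) - 4886 = 285 - 4886 = -4601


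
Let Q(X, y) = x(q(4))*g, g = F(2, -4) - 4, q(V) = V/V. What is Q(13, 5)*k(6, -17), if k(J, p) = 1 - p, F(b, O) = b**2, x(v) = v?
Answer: 0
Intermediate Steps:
q(V) = 1
g = 0 (g = 2**2 - 4 = 4 - 4 = 0)
Q(X, y) = 0 (Q(X, y) = 1*0 = 0)
Q(13, 5)*k(6, -17) = 0*(1 - 1*(-17)) = 0*(1 + 17) = 0*18 = 0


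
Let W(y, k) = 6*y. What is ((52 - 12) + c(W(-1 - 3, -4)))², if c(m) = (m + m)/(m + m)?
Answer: 1681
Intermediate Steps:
c(m) = 1 (c(m) = (2*m)/((2*m)) = (2*m)*(1/(2*m)) = 1)
((52 - 12) + c(W(-1 - 3, -4)))² = ((52 - 12) + 1)² = (40 + 1)² = 41² = 1681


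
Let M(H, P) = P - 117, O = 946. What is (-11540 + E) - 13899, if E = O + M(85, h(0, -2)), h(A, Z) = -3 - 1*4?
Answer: -24617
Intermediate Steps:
h(A, Z) = -7 (h(A, Z) = -3 - 4 = -7)
M(H, P) = -117 + P
E = 822 (E = 946 + (-117 - 7) = 946 - 124 = 822)
(-11540 + E) - 13899 = (-11540 + 822) - 13899 = -10718 - 13899 = -24617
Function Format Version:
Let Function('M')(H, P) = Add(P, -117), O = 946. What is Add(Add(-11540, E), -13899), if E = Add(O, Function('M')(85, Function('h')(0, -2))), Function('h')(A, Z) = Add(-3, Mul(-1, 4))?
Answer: -24617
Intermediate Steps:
Function('h')(A, Z) = -7 (Function('h')(A, Z) = Add(-3, -4) = -7)
Function('M')(H, P) = Add(-117, P)
E = 822 (E = Add(946, Add(-117, -7)) = Add(946, -124) = 822)
Add(Add(-11540, E), -13899) = Add(Add(-11540, 822), -13899) = Add(-10718, -13899) = -24617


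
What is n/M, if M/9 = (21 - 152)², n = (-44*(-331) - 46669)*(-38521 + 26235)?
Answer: 394442030/154449 ≈ 2553.9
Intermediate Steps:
n = 394442030 (n = (14564 - 46669)*(-12286) = -32105*(-12286) = 394442030)
M = 154449 (M = 9*(21 - 152)² = 9*(-131)² = 9*17161 = 154449)
n/M = 394442030/154449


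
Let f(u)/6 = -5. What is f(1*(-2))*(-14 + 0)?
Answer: 420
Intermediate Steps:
f(u) = -30 (f(u) = 6*(-5) = -30)
f(1*(-2))*(-14 + 0) = -30*(-14 + 0) = -30*(-14) = 420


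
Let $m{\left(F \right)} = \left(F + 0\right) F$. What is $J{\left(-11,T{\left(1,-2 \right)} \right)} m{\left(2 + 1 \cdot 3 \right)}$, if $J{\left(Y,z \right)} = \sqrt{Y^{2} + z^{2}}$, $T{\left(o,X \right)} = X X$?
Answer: $25 \sqrt{137} \approx 292.62$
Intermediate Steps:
$T{\left(o,X \right)} = X^{2}$
$m{\left(F \right)} = F^{2}$ ($m{\left(F \right)} = F F = F^{2}$)
$J{\left(-11,T{\left(1,-2 \right)} \right)} m{\left(2 + 1 \cdot 3 \right)} = \sqrt{\left(-11\right)^{2} + \left(\left(-2\right)^{2}\right)^{2}} \left(2 + 1 \cdot 3\right)^{2} = \sqrt{121 + 4^{2}} \left(2 + 3\right)^{2} = \sqrt{121 + 16} \cdot 5^{2} = \sqrt{137} \cdot 25 = 25 \sqrt{137}$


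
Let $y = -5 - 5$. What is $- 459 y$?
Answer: $4590$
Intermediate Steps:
$y = -10$ ($y = -5 - 5 = -10$)
$- 459 y = \left(-459\right) \left(-10\right) = 4590$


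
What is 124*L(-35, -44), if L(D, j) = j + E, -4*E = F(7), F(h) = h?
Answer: -5673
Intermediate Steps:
E = -7/4 (E = -¼*7 = -7/4 ≈ -1.7500)
L(D, j) = -7/4 + j (L(D, j) = j - 7/4 = -7/4 + j)
124*L(-35, -44) = 124*(-7/4 - 44) = 124*(-183/4) = -5673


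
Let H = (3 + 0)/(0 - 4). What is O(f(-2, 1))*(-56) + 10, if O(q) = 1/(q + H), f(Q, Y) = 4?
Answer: -94/13 ≈ -7.2308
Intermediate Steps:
H = -¾ (H = 3/(-4) = 3*(-¼) = -¾ ≈ -0.75000)
O(q) = 1/(-¾ + q) (O(q) = 1/(q - ¾) = 1/(-¾ + q))
O(f(-2, 1))*(-56) + 10 = (4/(-3 + 4*4))*(-56) + 10 = (4/(-3 + 16))*(-56) + 10 = (4/13)*(-56) + 10 = -224/13 + 10 = -94/13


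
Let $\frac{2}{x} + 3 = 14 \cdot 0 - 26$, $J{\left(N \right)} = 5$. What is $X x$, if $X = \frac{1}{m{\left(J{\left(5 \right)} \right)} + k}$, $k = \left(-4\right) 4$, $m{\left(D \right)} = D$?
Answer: $\frac{2}{319} \approx 0.0062696$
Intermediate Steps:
$k = -16$
$X = - \frac{1}{11}$ ($X = \frac{1}{5 - 16} = \frac{1}{-11} = - \frac{1}{11} \approx -0.090909$)
$x = - \frac{2}{29}$ ($x = \frac{2}{-3 + \left(14 \cdot 0 - 26\right)} = \frac{2}{-3 + \left(0 - 26\right)} = \frac{2}{-3 - 26} = \frac{2}{-29} = 2 \left(- \frac{1}{29}\right) = - \frac{2}{29} \approx -0.068966$)
$X x = \left(- \frac{1}{11}\right) \left(- \frac{2}{29}\right) = \frac{2}{319}$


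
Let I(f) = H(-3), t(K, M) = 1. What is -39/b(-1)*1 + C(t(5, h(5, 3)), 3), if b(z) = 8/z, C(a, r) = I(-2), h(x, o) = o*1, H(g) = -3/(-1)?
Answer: 63/8 ≈ 7.8750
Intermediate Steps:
H(g) = 3 (H(g) = -3*(-1) = 3)
h(x, o) = o
I(f) = 3
C(a, r) = 3
-39/b(-1)*1 + C(t(5, h(5, 3)), 3) = -39/(8/(-1))*1 + 3 = -39/(8*(-1))*1 + 3 = -39/(-8)*1 + 3 = -39*(-1/8)*1 + 3 = (39/8)*1 + 3 = 39/8 + 3 = 63/8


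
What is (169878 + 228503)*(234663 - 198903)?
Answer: 14246104560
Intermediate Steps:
(169878 + 228503)*(234663 - 198903) = 398381*35760 = 14246104560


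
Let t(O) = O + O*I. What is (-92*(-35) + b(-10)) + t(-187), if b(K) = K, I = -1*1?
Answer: 3210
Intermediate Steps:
I = -1
t(O) = 0 (t(O) = O + O*(-1) = O - O = 0)
(-92*(-35) + b(-10)) + t(-187) = (-92*(-35) - 10) + 0 = (3220 - 10) + 0 = 3210 + 0 = 3210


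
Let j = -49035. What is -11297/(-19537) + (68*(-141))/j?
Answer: 35298531/45618895 ≈ 0.77377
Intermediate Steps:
-11297/(-19537) + (68*(-141))/j = -11297/(-19537) + (68*(-141))/(-49035) = -11297*(-1/19537) - 9588*(-1/49035) = 11297/19537 + 3196/16345 = 35298531/45618895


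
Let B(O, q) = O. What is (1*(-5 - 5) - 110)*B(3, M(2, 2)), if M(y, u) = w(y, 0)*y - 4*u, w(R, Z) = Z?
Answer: -360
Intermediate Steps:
M(y, u) = -4*u (M(y, u) = 0*y - 4*u = 0 - 4*u = -4*u)
(1*(-5 - 5) - 110)*B(3, M(2, 2)) = (1*(-5 - 5) - 110)*3 = (1*(-10) - 110)*3 = (-10 - 110)*3 = -120*3 = -360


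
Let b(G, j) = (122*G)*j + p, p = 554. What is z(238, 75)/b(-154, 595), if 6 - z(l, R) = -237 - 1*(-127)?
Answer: -58/5589153 ≈ -1.0377e-5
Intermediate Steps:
z(l, R) = 116 (z(l, R) = 6 - (-237 - 1*(-127)) = 6 - (-237 + 127) = 6 - 1*(-110) = 6 + 110 = 116)
b(G, j) = 554 + 122*G*j (b(G, j) = (122*G)*j + 554 = 122*G*j + 554 = 554 + 122*G*j)
z(238, 75)/b(-154, 595) = 116/(554 + 122*(-154)*595) = 116/(554 - 11178860) = 116/(-11178306) = 116*(-1/11178306) = -58/5589153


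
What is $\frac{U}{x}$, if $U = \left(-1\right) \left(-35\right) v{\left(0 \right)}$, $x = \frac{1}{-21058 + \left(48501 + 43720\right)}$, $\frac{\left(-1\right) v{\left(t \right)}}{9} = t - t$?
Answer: $0$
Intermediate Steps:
$v{\left(t \right)} = 0$ ($v{\left(t \right)} = - 9 \left(t - t\right) = \left(-9\right) 0 = 0$)
$x = \frac{1}{71163}$ ($x = \frac{1}{-21058 + 92221} = \frac{1}{71163} \approx 1.4052 \cdot 10^{-5}$)
$U = 0$ ($U = \left(-1\right) \left(-35\right) 0 = 35 \cdot 0 = 0$)
$\frac{U}{x} = 0 \frac{1}{\frac{1}{71163}} = 0 \cdot 71163 = 0$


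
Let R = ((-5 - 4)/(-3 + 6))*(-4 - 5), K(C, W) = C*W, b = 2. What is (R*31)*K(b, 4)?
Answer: 6696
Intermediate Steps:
R = 27 (R = -9/3*(-9) = -9*⅓*(-9) = -3*(-9) = 27)
(R*31)*K(b, 4) = (27*31)*(2*4) = 837*8 = 6696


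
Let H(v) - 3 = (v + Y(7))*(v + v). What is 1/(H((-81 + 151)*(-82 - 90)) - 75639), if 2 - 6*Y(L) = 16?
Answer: 3/869711252 ≈ 3.4494e-9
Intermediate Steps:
Y(L) = -7/3 (Y(L) = 1/3 - 1/6*16 = 1/3 - 8/3 = -7/3)
H(v) = 3 + 2*v*(-7/3 + v) (H(v) = 3 + (v - 7/3)*(v + v) = 3 + (-7/3 + v)*(2*v) = 3 + 2*v*(-7/3 + v))
1/(H((-81 + 151)*(-82 - 90)) - 75639) = 1/((3 + 2*((-81 + 151)*(-82 - 90))**2 - 14*(-81 + 151)*(-82 - 90)/3) - 75639) = 1/((3 + 2*(70*(-172))**2 - 980*(-172)/3) - 75639) = 1/((3 + 2*(-12040)**2 - 14/3*(-12040)) - 75639) = 1/((3 + 2*144961600 + 168560/3) - 75639) = 1/((3 + 289923200 + 168560/3) - 75639) = 1/(869938169/3 - 75639) = 1/(869711252/3) = 3/869711252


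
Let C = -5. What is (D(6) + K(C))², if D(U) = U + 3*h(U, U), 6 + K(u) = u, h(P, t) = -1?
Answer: 64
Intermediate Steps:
K(u) = -6 + u
D(U) = -3 + U (D(U) = U + 3*(-1) = U - 3 = -3 + U)
(D(6) + K(C))² = ((-3 + 6) + (-6 - 5))² = (3 - 11)² = (-8)² = 64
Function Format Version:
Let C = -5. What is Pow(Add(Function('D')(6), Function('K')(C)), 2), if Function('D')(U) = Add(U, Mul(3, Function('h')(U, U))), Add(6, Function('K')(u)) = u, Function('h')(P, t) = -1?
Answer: 64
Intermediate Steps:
Function('K')(u) = Add(-6, u)
Function('D')(U) = Add(-3, U) (Function('D')(U) = Add(U, Mul(3, -1)) = Add(U, -3) = Add(-3, U))
Pow(Add(Function('D')(6), Function('K')(C)), 2) = Pow(Add(Add(-3, 6), Add(-6, -5)), 2) = Pow(Add(3, -11), 2) = Pow(-8, 2) = 64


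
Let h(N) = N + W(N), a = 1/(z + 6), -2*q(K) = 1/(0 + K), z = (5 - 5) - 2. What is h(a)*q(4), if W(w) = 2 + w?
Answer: -5/16 ≈ -0.31250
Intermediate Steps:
z = -2 (z = 0 - 2 = -2)
q(K) = -1/(2*K) (q(K) = -1/(2*(0 + K)) = -1/(2*K))
a = ¼ (a = 1/(-2 + 6) = 1/4 = ¼ ≈ 0.25000)
h(N) = 2 + 2*N (h(N) = N + (2 + N) = 2 + 2*N)
h(a)*q(4) = (2 + 2*(¼))*(-½/4) = (2 + ½)*(-½*¼) = (5/2)*(-⅛) = -5/16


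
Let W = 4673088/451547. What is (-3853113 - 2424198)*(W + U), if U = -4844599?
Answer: 13731991134009161715/451547 ≈ 3.0411e+13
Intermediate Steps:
W = 4673088/451547 (W = 4673088*(1/451547) = 4673088/451547 ≈ 10.349)
(-3853113 - 2424198)*(W + U) = (-3853113 - 2424198)*(4673088/451547 - 4844599) = -6277311*(-2187559471565/451547) = 13731991134009161715/451547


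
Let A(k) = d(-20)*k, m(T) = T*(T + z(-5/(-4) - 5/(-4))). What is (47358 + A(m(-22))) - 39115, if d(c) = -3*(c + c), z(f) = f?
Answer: 59723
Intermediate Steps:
d(c) = -6*c
m(T) = T*(5/2 + T) (m(T) = T*(T + (-5/(-4) - 5/(-4))) = T*(T + (-5*(-1/4) - 5*(-1/4))) = T*(T + (5/4 + 5/4)) = T*(T + 5/2) = T*(5/2 + T))
A(k) = 120*k (A(k) = (-6*(-20))*k = 120*k)
(47358 + A(m(-22))) - 39115 = (47358 + 120*((1/2)*(-22)*(5 + 2*(-22)))) - 39115 = (47358 + 120*((1/2)*(-22)*(5 - 44))) - 39115 = (47358 + 120*((1/2)*(-22)*(-39))) - 39115 = (47358 + 120*429) - 39115 = (47358 + 51480) - 39115 = 98838 - 39115 = 59723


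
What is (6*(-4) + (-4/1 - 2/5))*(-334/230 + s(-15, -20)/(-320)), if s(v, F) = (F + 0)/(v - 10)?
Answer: 950193/23000 ≈ 41.313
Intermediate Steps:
s(v, F) = F/(-10 + v)
(6*(-4) + (-4/1 - 2/5))*(-334/230 + s(-15, -20)/(-320)) = (6*(-4) + (-4/1 - 2/5))*(-334/230 - 20/(-10 - 15)/(-320)) = (-24 + (-4*1 - 2*⅕))*(-334*1/230 - 20/(-25)*(-1/320)) = (-24 + (-4 - ⅖))*(-167/115 - 20*(-1/25)*(-1/320)) = (-24 - 22/5)*(-167/115 + (⅘)*(-1/320)) = -142*(-167/115 - 1/400)/5 = -142/5*(-13383/9200) = 950193/23000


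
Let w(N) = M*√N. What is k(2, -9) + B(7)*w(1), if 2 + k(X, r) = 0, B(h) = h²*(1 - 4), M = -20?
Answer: 2938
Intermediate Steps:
w(N) = -20*√N
B(h) = -3*h² (B(h) = h²*(-3) = -3*h²)
k(X, r) = -2 (k(X, r) = -2 + 0 = -2)
k(2, -9) + B(7)*w(1) = -2 + (-3*7²)*(-20*√1) = -2 + (-3*49)*(-20*1) = -2 - 147*(-20) = -2 + 2940 = 2938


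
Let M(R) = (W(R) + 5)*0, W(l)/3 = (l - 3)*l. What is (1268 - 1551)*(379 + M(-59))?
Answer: -107257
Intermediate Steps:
W(l) = 3*l*(-3 + l) (W(l) = 3*((l - 3)*l) = 3*((-3 + l)*l) = 3*(l*(-3 + l)) = 3*l*(-3 + l))
M(R) = 0 (M(R) = (3*R*(-3 + R) + 5)*0 = (5 + 3*R*(-3 + R))*0 = 0)
(1268 - 1551)*(379 + M(-59)) = (1268 - 1551)*(379 + 0) = -283*379 = -107257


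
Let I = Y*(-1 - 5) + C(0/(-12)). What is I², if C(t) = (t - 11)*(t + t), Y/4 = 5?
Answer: 14400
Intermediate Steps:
Y = 20 (Y = 4*5 = 20)
C(t) = 2*t*(-11 + t) (C(t) = (-11 + t)*(2*t) = 2*t*(-11 + t))
I = -120 (I = 20*(-1 - 5) + 2*(0/(-12))*(-11 + 0/(-12)) = 20*(-6) + 2*(0*(-1/12))*(-11 + 0*(-1/12)) = -120 + 2*0*(-11 + 0) = -120 + 2*0*(-11) = -120 + 0 = -120)
I² = (-120)² = 14400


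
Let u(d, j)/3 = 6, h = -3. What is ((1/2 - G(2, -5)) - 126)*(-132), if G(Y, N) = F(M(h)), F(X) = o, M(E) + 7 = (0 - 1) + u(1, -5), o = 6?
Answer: 17358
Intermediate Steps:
u(d, j) = 18 (u(d, j) = 3*6 = 18)
M(E) = 10 (M(E) = -7 + ((0 - 1) + 18) = -7 + (-1 + 18) = -7 + 17 = 10)
F(X) = 6
G(Y, N) = 6
((1/2 - G(2, -5)) - 126)*(-132) = ((1/2 - 1*6) - 126)*(-132) = ((½ - 6) - 126)*(-132) = (-11/2 - 126)*(-132) = -263/2*(-132) = 17358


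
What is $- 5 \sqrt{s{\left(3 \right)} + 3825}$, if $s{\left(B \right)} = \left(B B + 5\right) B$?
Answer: $- 5 \sqrt{3867} \approx -310.93$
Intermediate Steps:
$s{\left(B \right)} = B \left(5 + B^{2}\right)$ ($s{\left(B \right)} = \left(B^{2} + 5\right) B = \left(5 + B^{2}\right) B = B \left(5 + B^{2}\right)$)
$- 5 \sqrt{s{\left(3 \right)} + 3825} = - 5 \sqrt{3 \left(5 + 3^{2}\right) + 3825} = - 5 \sqrt{3 \left(5 + 9\right) + 3825} = - 5 \sqrt{3 \cdot 14 + 3825} = - 5 \sqrt{42 + 3825} = - 5 \sqrt{3867}$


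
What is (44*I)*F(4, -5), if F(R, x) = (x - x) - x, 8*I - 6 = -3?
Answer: 165/2 ≈ 82.500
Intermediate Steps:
I = 3/8 (I = ¾ + (⅛)*(-3) = ¾ - 3/8 = 3/8 ≈ 0.37500)
F(R, x) = -x (F(R, x) = 0 - x = -x)
(44*I)*F(4, -5) = (44*(3/8))*(-1*(-5)) = (33/2)*5 = 165/2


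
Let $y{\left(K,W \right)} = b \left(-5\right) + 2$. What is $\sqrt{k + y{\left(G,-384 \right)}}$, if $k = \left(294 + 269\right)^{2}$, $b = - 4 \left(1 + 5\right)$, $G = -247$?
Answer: $\sqrt{317091} \approx 563.11$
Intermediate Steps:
$b = -24$ ($b = \left(-4\right) 6 = -24$)
$y{\left(K,W \right)} = 122$ ($y{\left(K,W \right)} = \left(-24\right) \left(-5\right) + 2 = 120 + 2 = 122$)
$k = 316969$ ($k = 563^{2} = 316969$)
$\sqrt{k + y{\left(G,-384 \right)}} = \sqrt{316969 + 122} = \sqrt{317091}$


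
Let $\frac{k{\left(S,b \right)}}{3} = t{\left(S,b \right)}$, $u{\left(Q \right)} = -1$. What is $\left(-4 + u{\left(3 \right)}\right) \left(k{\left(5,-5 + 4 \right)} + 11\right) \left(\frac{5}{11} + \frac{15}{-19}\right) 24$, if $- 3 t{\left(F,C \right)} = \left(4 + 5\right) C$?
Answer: $\frac{168000}{209} \approx 803.83$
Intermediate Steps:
$t{\left(F,C \right)} = - 3 C$ ($t{\left(F,C \right)} = - \frac{\left(4 + 5\right) C}{3} = - \frac{9 C}{3} = - 3 C$)
$k{\left(S,b \right)} = - 9 b$ ($k{\left(S,b \right)} = 3 \left(- 3 b\right) = - 9 b$)
$\left(-4 + u{\left(3 \right)}\right) \left(k{\left(5,-5 + 4 \right)} + 11\right) \left(\frac{5}{11} + \frac{15}{-19}\right) 24 = \left(-4 - 1\right) \left(- 9 \left(-5 + 4\right) + 11\right) \left(\frac{5}{11} + \frac{15}{-19}\right) 24 = - 5 \left(\left(-9\right) \left(-1\right) + 11\right) \left(5 \cdot \frac{1}{11} + 15 \left(- \frac{1}{19}\right)\right) 24 = - 5 \left(9 + 11\right) \left(\frac{5}{11} - \frac{15}{19}\right) 24 = \left(-5\right) 20 \left(- \frac{70}{209}\right) 24 = \left(-100\right) \left(- \frac{70}{209}\right) 24 = \frac{7000}{209} \cdot 24 = \frac{168000}{209}$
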